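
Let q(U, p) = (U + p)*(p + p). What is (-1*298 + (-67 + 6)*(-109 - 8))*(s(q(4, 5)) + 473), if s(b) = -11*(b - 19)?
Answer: -2106412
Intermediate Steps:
q(U, p) = 2*p*(U + p) (q(U, p) = (U + p)*(2*p) = 2*p*(U + p))
s(b) = 209 - 11*b (s(b) = -11*(-19 + b) = 209 - 11*b)
(-1*298 + (-67 + 6)*(-109 - 8))*(s(q(4, 5)) + 473) = (-1*298 + (-67 + 6)*(-109 - 8))*((209 - 22*5*(4 + 5)) + 473) = (-298 - 61*(-117))*((209 - 22*5*9) + 473) = (-298 + 7137)*((209 - 11*90) + 473) = 6839*((209 - 990) + 473) = 6839*(-781 + 473) = 6839*(-308) = -2106412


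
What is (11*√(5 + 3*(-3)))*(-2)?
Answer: -44*I ≈ -44.0*I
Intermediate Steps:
(11*√(5 + 3*(-3)))*(-2) = (11*√(5 - 9))*(-2) = (11*√(-4))*(-2) = (11*(2*I))*(-2) = (22*I)*(-2) = -44*I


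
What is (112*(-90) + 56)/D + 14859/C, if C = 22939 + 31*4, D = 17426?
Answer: 13874711/200947919 ≈ 0.069046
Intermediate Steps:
C = 23063 (C = 22939 + 124 = 23063)
(112*(-90) + 56)/D + 14859/C = (112*(-90) + 56)/17426 + 14859/23063 = (-10080 + 56)*(1/17426) + 14859*(1/23063) = -10024*1/17426 + 14859/23063 = -5012/8713 + 14859/23063 = 13874711/200947919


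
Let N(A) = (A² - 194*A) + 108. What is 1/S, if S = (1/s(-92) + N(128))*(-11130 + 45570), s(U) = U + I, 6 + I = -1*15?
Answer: -113/32456979240 ≈ -3.4815e-9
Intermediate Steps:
I = -21 (I = -6 - 1*15 = -6 - 15 = -21)
N(A) = 108 + A² - 194*A
s(U) = -21 + U (s(U) = U - 21 = -21 + U)
S = -32456979240/113 (S = (1/(-21 - 92) + (108 + 128² - 194*128))*(-11130 + 45570) = (1/(-113) + (108 + 16384 - 24832))*34440 = (-1/113 - 8340)*34440 = -942421/113*34440 = -32456979240/113 ≈ -2.8723e+8)
1/S = 1/(-32456979240/113) = -113/32456979240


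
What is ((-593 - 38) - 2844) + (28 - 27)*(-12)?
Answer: -3487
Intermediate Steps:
((-593 - 38) - 2844) + (28 - 27)*(-12) = (-631 - 2844) + 1*(-12) = -3475 - 12 = -3487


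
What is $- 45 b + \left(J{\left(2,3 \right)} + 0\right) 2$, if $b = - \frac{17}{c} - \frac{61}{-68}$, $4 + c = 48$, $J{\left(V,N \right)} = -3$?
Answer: $- \frac{10839}{374} \approx -28.981$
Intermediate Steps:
$c = 44$ ($c = -4 + 48 = 44$)
$b = \frac{191}{374}$ ($b = - \frac{17}{44} - \frac{61}{-68} = \left(-17\right) \frac{1}{44} - - \frac{61}{68} = - \frac{17}{44} + \frac{61}{68} = \frac{191}{374} \approx 0.5107$)
$- 45 b + \left(J{\left(2,3 \right)} + 0\right) 2 = \left(-45\right) \frac{191}{374} + \left(-3 + 0\right) 2 = - \frac{8595}{374} - 6 = - \frac{10839}{374}$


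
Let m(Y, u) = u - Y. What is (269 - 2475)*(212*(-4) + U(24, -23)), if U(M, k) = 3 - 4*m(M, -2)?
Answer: 1634646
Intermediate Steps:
U(M, k) = 11 + 4*M (U(M, k) = 3 - 4*(-2 - M) = 3 + (8 + 4*M) = 11 + 4*M)
(269 - 2475)*(212*(-4) + U(24, -23)) = (269 - 2475)*(212*(-4) + (11 + 4*24)) = -2206*(-848 + (11 + 96)) = -2206*(-848 + 107) = -2206*(-741) = 1634646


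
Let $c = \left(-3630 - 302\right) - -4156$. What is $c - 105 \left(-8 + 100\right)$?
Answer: $-9436$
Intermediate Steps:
$c = 224$ ($c = \left(-3630 - 302\right) + 4156 = -3932 + 4156 = 224$)
$c - 105 \left(-8 + 100\right) = 224 - 105 \left(-8 + 100\right) = 224 - 9660 = -9436$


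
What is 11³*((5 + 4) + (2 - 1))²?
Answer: 133100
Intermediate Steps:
11³*((5 + 4) + (2 - 1))² = 1331*(9 + 1)² = 1331*10² = 1331*100 = 133100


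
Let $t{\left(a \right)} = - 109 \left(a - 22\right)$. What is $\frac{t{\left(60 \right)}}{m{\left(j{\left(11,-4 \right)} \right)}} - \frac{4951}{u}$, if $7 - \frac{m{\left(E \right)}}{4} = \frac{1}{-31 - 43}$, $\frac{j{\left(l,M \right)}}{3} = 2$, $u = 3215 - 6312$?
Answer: $- \frac{234744250}{1607343} \approx -146.04$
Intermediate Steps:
$u = -3097$
$j{\left(l,M \right)} = 6$ ($j{\left(l,M \right)} = 3 \cdot 2 = 6$)
$m{\left(E \right)} = \frac{1038}{37}$ ($m{\left(E \right)} = 28 - \frac{4}{-31 - 43} = 28 - \frac{4}{-74} = 28 - - \frac{2}{37} = 28 + \frac{2}{37} = \frac{1038}{37}$)
$t{\left(a \right)} = 2398 - 109 a$ ($t{\left(a \right)} = - 109 \left(-22 + a\right) = 2398 - 109 a$)
$\frac{t{\left(60 \right)}}{m{\left(j{\left(11,-4 \right)} \right)}} - \frac{4951}{u} = \frac{2398 - 6540}{\frac{1038}{37}} - \frac{4951}{-3097} = \left(2398 - 6540\right) \frac{37}{1038} - - \frac{4951}{3097} = \left(-4142\right) \frac{37}{1038} + \frac{4951}{3097} = - \frac{76627}{519} + \frac{4951}{3097} = - \frac{234744250}{1607343}$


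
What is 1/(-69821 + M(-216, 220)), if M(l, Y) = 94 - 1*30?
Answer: -1/69757 ≈ -1.4335e-5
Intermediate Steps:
M(l, Y) = 64 (M(l, Y) = 94 - 30 = 64)
1/(-69821 + M(-216, 220)) = 1/(-69821 + 64) = 1/(-69757) = -1/69757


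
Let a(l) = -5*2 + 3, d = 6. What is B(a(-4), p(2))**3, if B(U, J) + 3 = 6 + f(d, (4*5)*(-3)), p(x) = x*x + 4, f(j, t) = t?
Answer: -185193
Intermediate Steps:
a(l) = -7 (a(l) = -10 + 3 = -7)
p(x) = 4 + x**2 (p(x) = x**2 + 4 = 4 + x**2)
B(U, J) = -57 (B(U, J) = -3 + (6 + (4*5)*(-3)) = -3 + (6 + 20*(-3)) = -3 + (6 - 60) = -3 - 54 = -57)
B(a(-4), p(2))**3 = (-57)**3 = -185193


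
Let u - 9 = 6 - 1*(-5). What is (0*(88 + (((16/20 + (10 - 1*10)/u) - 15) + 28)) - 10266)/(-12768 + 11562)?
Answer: 1711/201 ≈ 8.5124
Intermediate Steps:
u = 20 (u = 9 + (6 - 1*(-5)) = 9 + (6 + 5) = 9 + 11 = 20)
(0*(88 + (((16/20 + (10 - 1*10)/u) - 15) + 28)) - 10266)/(-12768 + 11562) = (0*(88 + (((16/20 + (10 - 1*10)/20) - 15) + 28)) - 10266)/(-12768 + 11562) = (0*(88 + (((16*(1/20) + (10 - 10)*(1/20)) - 15) + 28)) - 10266)/(-1206) = (0*(88 + (((⅘ + 0*(1/20)) - 15) + 28)) - 10266)*(-1/1206) = (0*(88 + (((⅘ + 0) - 15) + 28)) - 10266)*(-1/1206) = (0*(88 + ((⅘ - 15) + 28)) - 10266)*(-1/1206) = (0*(88 + (-71/5 + 28)) - 10266)*(-1/1206) = (0*(88 + 69/5) - 10266)*(-1/1206) = (0*(509/5) - 10266)*(-1/1206) = (0 - 10266)*(-1/1206) = -10266*(-1/1206) = 1711/201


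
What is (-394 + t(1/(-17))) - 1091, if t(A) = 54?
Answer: -1431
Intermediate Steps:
(-394 + t(1/(-17))) - 1091 = (-394 + 54) - 1091 = -340 - 1091 = -1431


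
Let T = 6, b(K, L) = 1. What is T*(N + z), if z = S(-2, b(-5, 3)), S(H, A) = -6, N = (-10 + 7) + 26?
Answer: 102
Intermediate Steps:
N = 23 (N = -3 + 26 = 23)
z = -6
T*(N + z) = 6*(23 - 6) = 6*17 = 102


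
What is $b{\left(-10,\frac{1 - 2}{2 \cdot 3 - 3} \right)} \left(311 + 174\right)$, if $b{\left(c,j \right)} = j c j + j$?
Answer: $- \frac{6305}{9} \approx -700.56$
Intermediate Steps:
$b{\left(c,j \right)} = j + c j^{2}$ ($b{\left(c,j \right)} = c j j + j = c j^{2} + j = j + c j^{2}$)
$b{\left(-10,\frac{1 - 2}{2 \cdot 3 - 3} \right)} \left(311 + 174\right) = \frac{1 - 2}{2 \cdot 3 - 3} \left(1 - 10 \frac{1 - 2}{2 \cdot 3 - 3}\right) \left(311 + 174\right) = - \frac{1}{6 - 3} \left(1 - 10 \left(- \frac{1}{6 - 3}\right)\right) 485 = - \frac{1}{3} \left(1 - 10 \left(- \frac{1}{3}\right)\right) 485 = \left(-1\right) \frac{1}{3} \left(1 - 10 \left(\left(-1\right) \frac{1}{3}\right)\right) 485 = - \frac{1 - - \frac{10}{3}}{3} \cdot 485 = - \frac{1 + \frac{10}{3}}{3} \cdot 485 = \left(- \frac{1}{3}\right) \frac{13}{3} \cdot 485 = \left(- \frac{13}{9}\right) 485 = - \frac{6305}{9}$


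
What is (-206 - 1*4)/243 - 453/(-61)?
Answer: 32423/4941 ≈ 6.5620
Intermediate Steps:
(-206 - 1*4)/243 - 453/(-61) = (-206 - 4)*(1/243) - 453*(-1/61) = -210*1/243 + 453/61 = -70/81 + 453/61 = 32423/4941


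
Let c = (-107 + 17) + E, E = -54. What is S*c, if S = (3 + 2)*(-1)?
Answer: 720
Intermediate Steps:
S = -5 (S = 5*(-1) = -5)
c = -144 (c = (-107 + 17) - 54 = -90 - 54 = -144)
S*c = -5*(-144) = 720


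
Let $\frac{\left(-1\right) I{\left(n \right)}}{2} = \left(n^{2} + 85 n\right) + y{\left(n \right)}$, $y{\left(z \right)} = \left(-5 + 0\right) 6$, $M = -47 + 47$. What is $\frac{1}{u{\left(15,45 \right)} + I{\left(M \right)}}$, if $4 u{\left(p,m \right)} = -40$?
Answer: $\frac{1}{50} \approx 0.02$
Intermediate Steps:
$u{\left(p,m \right)} = -10$ ($u{\left(p,m \right)} = \frac{1}{4} \left(-40\right) = -10$)
$M = 0$
$y{\left(z \right)} = -30$ ($y{\left(z \right)} = \left(-5\right) 6 = -30$)
$I{\left(n \right)} = 60 - 170 n - 2 n^{2}$ ($I{\left(n \right)} = - 2 \left(\left(n^{2} + 85 n\right) - 30\right) = - 2 \left(-30 + n^{2} + 85 n\right) = 60 - 170 n - 2 n^{2}$)
$\frac{1}{u{\left(15,45 \right)} + I{\left(M \right)}} = \frac{1}{-10 - \left(-60 + 2 \cdot 0^{2}\right)} = \frac{1}{-10 + \left(60 + 0 - 0\right)} = \frac{1}{-10 + \left(60 + 0 + 0\right)} = \frac{1}{-10 + 60} = \frac{1}{50}$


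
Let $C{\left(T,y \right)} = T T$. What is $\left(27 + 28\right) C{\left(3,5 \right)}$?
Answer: $495$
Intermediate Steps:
$C{\left(T,y \right)} = T^{2}$
$\left(27 + 28\right) C{\left(3,5 \right)} = \left(27 + 28\right) 3^{2} = 55 \cdot 9 = 495$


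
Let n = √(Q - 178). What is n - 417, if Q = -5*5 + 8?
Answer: -417 + I*√195 ≈ -417.0 + 13.964*I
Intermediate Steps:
Q = -17 (Q = -25 + 8 = -17)
n = I*√195 (n = √(-17 - 178) = √(-195) = I*√195 ≈ 13.964*I)
n - 417 = I*√195 - 417 = -417 + I*√195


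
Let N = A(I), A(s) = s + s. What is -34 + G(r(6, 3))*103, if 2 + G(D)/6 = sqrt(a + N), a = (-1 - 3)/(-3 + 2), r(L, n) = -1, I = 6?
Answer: 1202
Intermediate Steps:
A(s) = 2*s
N = 12 (N = 2*6 = 12)
a = 4 (a = -4/(-1) = -4*(-1) = 4)
G(D) = 12 (G(D) = -12 + 6*sqrt(4 + 12) = -12 + 6*sqrt(16) = -12 + 6*4 = -12 + 24 = 12)
-34 + G(r(6, 3))*103 = -34 + 12*103 = -34 + 1236 = 1202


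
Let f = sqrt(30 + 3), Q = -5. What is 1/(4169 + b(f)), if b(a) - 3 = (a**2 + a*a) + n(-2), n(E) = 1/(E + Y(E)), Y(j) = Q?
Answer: 7/29665 ≈ 0.00023597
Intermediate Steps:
f = sqrt(33) ≈ 5.7446
Y(j) = -5
n(E) = 1/(-5 + E) (n(E) = 1/(E - 5) = 1/(-5 + E))
b(a) = 20/7 + 2*a**2 (b(a) = 3 + ((a**2 + a*a) + 1/(-5 - 2)) = 3 + ((a**2 + a**2) + 1/(-7)) = 3 + (2*a**2 - 1/7) = 3 + (-1/7 + 2*a**2) = 20/7 + 2*a**2)
1/(4169 + b(f)) = 1/(4169 + (20/7 + 2*(sqrt(33))**2)) = 1/(4169 + (20/7 + 2*33)) = 1/(4169 + (20/7 + 66)) = 1/(4169 + 482/7) = 1/(29665/7) = 7/29665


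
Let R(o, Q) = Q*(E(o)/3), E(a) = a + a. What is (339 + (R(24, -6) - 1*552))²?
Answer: 95481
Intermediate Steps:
E(a) = 2*a
R(o, Q) = 2*Q*o/3 (R(o, Q) = Q*((2*o)/3) = Q*((2*o)*(⅓)) = Q*(2*o/3) = 2*Q*o/3)
(339 + (R(24, -6) - 1*552))² = (339 + ((⅔)*(-6)*24 - 1*552))² = (339 + (-96 - 552))² = (339 - 648)² = (-309)² = 95481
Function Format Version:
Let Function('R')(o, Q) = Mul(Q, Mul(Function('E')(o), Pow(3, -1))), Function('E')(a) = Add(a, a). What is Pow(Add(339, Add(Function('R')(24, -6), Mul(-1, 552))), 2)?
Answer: 95481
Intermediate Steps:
Function('E')(a) = Mul(2, a)
Function('R')(o, Q) = Mul(Rational(2, 3), Q, o) (Function('R')(o, Q) = Mul(Q, Mul(Mul(2, o), Pow(3, -1))) = Mul(Q, Mul(Mul(2, o), Rational(1, 3))) = Mul(Q, Mul(Rational(2, 3), o)) = Mul(Rational(2, 3), Q, o))
Pow(Add(339, Add(Function('R')(24, -6), Mul(-1, 552))), 2) = Pow(Add(339, Add(Mul(Rational(2, 3), -6, 24), Mul(-1, 552))), 2) = Pow(Add(339, Add(-96, -552)), 2) = Pow(Add(339, -648), 2) = Pow(-309, 2) = 95481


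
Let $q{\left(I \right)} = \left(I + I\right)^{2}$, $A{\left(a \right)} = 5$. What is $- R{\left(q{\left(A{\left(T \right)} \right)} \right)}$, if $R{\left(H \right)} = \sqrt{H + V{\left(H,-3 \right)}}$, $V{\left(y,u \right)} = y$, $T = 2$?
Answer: $- 10 \sqrt{2} \approx -14.142$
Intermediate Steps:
$q{\left(I \right)} = 4 I^{2}$ ($q{\left(I \right)} = \left(2 I\right)^{2} = 4 I^{2}$)
$R{\left(H \right)} = \sqrt{2} \sqrt{H}$ ($R{\left(H \right)} = \sqrt{H + H} = \sqrt{2 H} = \sqrt{2} \sqrt{H}$)
$- R{\left(q{\left(A{\left(T \right)} \right)} \right)} = - \sqrt{2} \sqrt{4 \cdot 5^{2}} = - \sqrt{2} \sqrt{4 \cdot 25} = - \sqrt{2} \sqrt{100} = - \sqrt{2} \cdot 10 = - 10 \sqrt{2}$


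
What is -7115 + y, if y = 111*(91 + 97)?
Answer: 13753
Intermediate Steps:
y = 20868 (y = 111*188 = 20868)
-7115 + y = -7115 + 20868 = 13753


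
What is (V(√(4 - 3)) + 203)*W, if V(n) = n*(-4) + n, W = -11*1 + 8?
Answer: -600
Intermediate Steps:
W = -3 (W = -11 + 8 = -3)
V(n) = -3*n (V(n) = -4*n + n = -3*n)
(V(√(4 - 3)) + 203)*W = (-3*√(4 - 3) + 203)*(-3) = (-3*√1 + 203)*(-3) = (-3*1 + 203)*(-3) = (-3 + 203)*(-3) = 200*(-3) = -600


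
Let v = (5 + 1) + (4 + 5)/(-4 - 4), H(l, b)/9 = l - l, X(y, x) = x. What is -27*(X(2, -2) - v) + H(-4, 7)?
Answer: 1485/8 ≈ 185.63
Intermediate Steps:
H(l, b) = 0 (H(l, b) = 9*(l - l) = 9*0 = 0)
v = 39/8 (v = 6 + 9/(-8) = 6 + 9*(-⅛) = 6 - 9/8 = 39/8 ≈ 4.8750)
-27*(X(2, -2) - v) + H(-4, 7) = -27*(-2 - 1*39/8) + 0 = -27*(-2 - 39/8) + 0 = -27*(-55/8) + 0 = 1485/8 + 0 = 1485/8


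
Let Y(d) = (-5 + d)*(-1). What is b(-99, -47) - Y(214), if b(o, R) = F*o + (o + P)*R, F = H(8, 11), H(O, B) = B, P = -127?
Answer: 9742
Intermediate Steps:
F = 11
Y(d) = 5 - d
b(o, R) = 11*o + R*(-127 + o) (b(o, R) = 11*o + (o - 127)*R = 11*o + (-127 + o)*R = 11*o + R*(-127 + o))
b(-99, -47) - Y(214) = (-127*(-47) + 11*(-99) - 47*(-99)) - (5 - 1*214) = (5969 - 1089 + 4653) - (5 - 214) = 9533 - 1*(-209) = 9533 + 209 = 9742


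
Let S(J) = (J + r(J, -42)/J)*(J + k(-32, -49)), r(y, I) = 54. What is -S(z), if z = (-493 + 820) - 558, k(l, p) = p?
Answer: -712200/11 ≈ -64745.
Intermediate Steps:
z = -231 (z = 327 - 558 = -231)
S(J) = (-49 + J)*(J + 54/J) (S(J) = (J + 54/J)*(J - 49) = (J + 54/J)*(-49 + J) = (-49 + J)*(J + 54/J))
-S(z) = -(54 + (-231)² - 2646/(-231) - 49*(-231)) = -(54 + 53361 - 2646*(-1/231) + 11319) = -(54 + 53361 + 126/11 + 11319) = -1*712200/11 = -712200/11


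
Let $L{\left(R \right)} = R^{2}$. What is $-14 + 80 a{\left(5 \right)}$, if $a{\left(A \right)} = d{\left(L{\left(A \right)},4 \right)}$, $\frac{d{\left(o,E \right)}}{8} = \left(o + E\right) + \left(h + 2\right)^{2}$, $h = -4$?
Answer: $21106$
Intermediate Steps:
$d{\left(o,E \right)} = 32 + 8 E + 8 o$ ($d{\left(o,E \right)} = 8 \left(\left(o + E\right) + \left(-4 + 2\right)^{2}\right) = 8 \left(\left(E + o\right) + \left(-2\right)^{2}\right) = 8 \left(\left(E + o\right) + 4\right) = 8 \left(4 + E + o\right) = 32 + 8 E + 8 o$)
$a{\left(A \right)} = 64 + 8 A^{2}$ ($a{\left(A \right)} = 32 + 8 \cdot 4 + 8 A^{2} = 32 + 32 + 8 A^{2} = 64 + 8 A^{2}$)
$-14 + 80 a{\left(5 \right)} = -14 + 80 \left(64 + 8 \cdot 5^{2}\right) = -14 + 80 \left(64 + 8 \cdot 25\right) = -14 + 80 \left(64 + 200\right) = -14 + 80 \cdot 264 = -14 + 21120 = 21106$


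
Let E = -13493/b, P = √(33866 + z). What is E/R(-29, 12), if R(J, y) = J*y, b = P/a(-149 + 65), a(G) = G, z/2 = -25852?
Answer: 94451*I*√1982/172434 ≈ 24.386*I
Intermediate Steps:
z = -51704 (z = 2*(-25852) = -51704)
P = 3*I*√1982 (P = √(33866 - 51704) = √(-17838) = 3*I*√1982 ≈ 133.56*I)
b = -I*√1982/28 (b = (3*I*√1982)/(-149 + 65) = (3*I*√1982)/(-84) = (3*I*√1982)*(-1/84) = -I*√1982/28 ≈ -1.59*I)
E = -188902*I*√1982/991 (E = -13493*14*I*√1982/991 = -188902*I*√1982/991 ≈ -8486.2*I)
E/R(-29, 12) = (-188902*I*√1982/991)/((-29*12)) = -188902*I*√1982/991/(-348) = -188902*I*√1982/991*(-1/348) = 94451*I*√1982/172434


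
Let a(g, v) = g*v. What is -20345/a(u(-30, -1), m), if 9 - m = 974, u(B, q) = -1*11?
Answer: -4069/2123 ≈ -1.9166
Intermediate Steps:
u(B, q) = -11
m = -965 (m = 9 - 1*974 = 9 - 974 = -965)
-20345/a(u(-30, -1), m) = -20345/((-11*(-965))) = -20345/10615 = -20345*1/10615 = -4069/2123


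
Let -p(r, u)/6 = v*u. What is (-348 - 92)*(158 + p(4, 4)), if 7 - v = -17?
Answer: 183920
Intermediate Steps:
v = 24 (v = 7 - 1*(-17) = 7 + 17 = 24)
p(r, u) = -144*u
(-348 - 92)*(158 + p(4, 4)) = (-348 - 92)*(158 - 144*4) = -440*(158 - 576) = -440*(-418) = 183920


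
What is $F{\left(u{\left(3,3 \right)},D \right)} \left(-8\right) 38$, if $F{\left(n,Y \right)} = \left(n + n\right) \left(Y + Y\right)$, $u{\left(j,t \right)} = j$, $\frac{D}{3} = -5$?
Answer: $54720$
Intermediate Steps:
$D = -15$ ($D = 3 \left(-5\right) = -15$)
$F{\left(n,Y \right)} = 4 Y n$ ($F{\left(n,Y \right)} = 2 n 2 Y = 4 Y n$)
$F{\left(u{\left(3,3 \right)},D \right)} \left(-8\right) 38 = 4 \left(-15\right) 3 \left(-8\right) 38 = \left(-180\right) \left(-8\right) 38 = 1440 \cdot 38 = 54720$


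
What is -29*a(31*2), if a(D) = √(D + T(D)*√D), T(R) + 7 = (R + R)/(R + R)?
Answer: -29*√(62 - 6*√62) ≈ -111.40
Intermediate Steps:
T(R) = -6 (T(R) = -7 + (R + R)/(R + R) = -7 + (2*R)/((2*R)) = -7 + (2*R)*(1/(2*R)) = -7 + 1 = -6)
a(D) = √(D - 6*√D)
-29*a(31*2) = -29*√(31*2 - 6*√62) = -29*√(62 - 6*√62)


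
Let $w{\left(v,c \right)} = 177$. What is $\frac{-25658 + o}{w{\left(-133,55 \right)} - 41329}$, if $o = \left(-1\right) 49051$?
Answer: $\frac{74709}{41152} \approx 1.8154$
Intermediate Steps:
$o = -49051$
$\frac{-25658 + o}{w{\left(-133,55 \right)} - 41329} = \frac{-25658 - 49051}{177 - 41329} = - \frac{74709}{-41152} = \left(-74709\right) \left(- \frac{1}{41152}\right) = \frac{74709}{41152}$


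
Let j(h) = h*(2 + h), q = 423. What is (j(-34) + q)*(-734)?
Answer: -1109074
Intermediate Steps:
(j(-34) + q)*(-734) = (-34*(2 - 34) + 423)*(-734) = (-34*(-32) + 423)*(-734) = (1088 + 423)*(-734) = 1511*(-734) = -1109074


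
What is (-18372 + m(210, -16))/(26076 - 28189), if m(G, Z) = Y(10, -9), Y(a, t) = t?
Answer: 18381/2113 ≈ 8.6990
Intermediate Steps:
m(G, Z) = -9
(-18372 + m(210, -16))/(26076 - 28189) = (-18372 - 9)/(26076 - 28189) = -18381/(-2113) = -18381*(-1/2113) = 18381/2113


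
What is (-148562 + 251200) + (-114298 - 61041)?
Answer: -72701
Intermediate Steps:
(-148562 + 251200) + (-114298 - 61041) = 102638 - 175339 = -72701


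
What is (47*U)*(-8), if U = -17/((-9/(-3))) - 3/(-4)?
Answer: 5546/3 ≈ 1848.7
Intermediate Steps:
U = -59/12 (U = -17/((-9*(-⅓))) - 3*(-¼) = -17/3 + ¾ = -59/12 ≈ -4.9167)
(47*U)*(-8) = (47*(-59/12))*(-8) = -2773/12*(-8) = 5546/3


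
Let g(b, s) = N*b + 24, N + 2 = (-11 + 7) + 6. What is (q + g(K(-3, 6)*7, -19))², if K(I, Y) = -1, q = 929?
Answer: 908209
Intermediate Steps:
N = 0 (N = -2 + ((-11 + 7) + 6) = -2 + (-4 + 6) = -2 + 2 = 0)
g(b, s) = 24 (g(b, s) = 0*b + 24 = 0 + 24 = 24)
(q + g(K(-3, 6)*7, -19))² = (929 + 24)² = 953² = 908209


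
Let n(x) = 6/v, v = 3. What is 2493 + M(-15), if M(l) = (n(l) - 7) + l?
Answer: 2473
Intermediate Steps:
n(x) = 2 (n(x) = 6/3 = 6*(⅓) = 2)
M(l) = -5 + l (M(l) = (2 - 7) + l = -5 + l)
2493 + M(-15) = 2493 + (-5 - 15) = 2493 - 20 = 2473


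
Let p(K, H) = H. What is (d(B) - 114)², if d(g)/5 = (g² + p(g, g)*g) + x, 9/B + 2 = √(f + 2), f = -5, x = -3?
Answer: 9*(-78088*√3 - 37223*I)/(-47*I + 8*√3) ≈ -467.17 - 25762.0*I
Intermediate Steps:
B = 9/(-2 + I*√3) (B = 9/(-2 + √(-5 + 2)) = 9/(-2 + √(-3)) = 9/(-2 + I*√3) ≈ -2.5714 - 2.2269*I)
d(g) = -15 + 10*g² (d(g) = 5*((g² + g*g) - 3) = 5*((g² + g²) - 3) = 5*(2*g² - 3) = 5*(-3 + 2*g²) = -15 + 10*g²)
(d(B) - 114)² = ((-15 + 10*(-18/7 - 9*I*√3/7)²) - 114)² = (-129 + 10*(-18/7 - 9*I*√3/7)²)²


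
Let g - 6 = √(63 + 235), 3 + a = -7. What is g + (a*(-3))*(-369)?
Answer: -11064 + √298 ≈ -11047.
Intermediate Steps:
a = -10 (a = -3 - 7 = -10)
g = 6 + √298 (g = 6 + √(63 + 235) = 6 + √298 ≈ 23.263)
g + (a*(-3))*(-369) = (6 + √298) - 10*(-3)*(-369) = (6 + √298) + 30*(-369) = (6 + √298) - 11070 = -11064 + √298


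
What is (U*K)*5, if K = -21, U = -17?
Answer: 1785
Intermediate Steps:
(U*K)*5 = -17*(-21)*5 = 357*5 = 1785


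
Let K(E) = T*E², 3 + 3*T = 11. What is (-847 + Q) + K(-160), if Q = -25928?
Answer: 124475/3 ≈ 41492.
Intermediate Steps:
T = 8/3 (T = -1 + (⅓)*11 = -1 + 11/3 = 8/3 ≈ 2.6667)
K(E) = 8*E²/3
(-847 + Q) + K(-160) = (-847 - 25928) + (8/3)*(-160)² = -26775 + (8/3)*25600 = -26775 + 204800/3 = 124475/3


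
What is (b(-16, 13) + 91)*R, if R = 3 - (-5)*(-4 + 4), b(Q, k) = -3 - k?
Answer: 225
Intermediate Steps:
R = 3 (R = 3 - (-5)*0 = 3 - 1*0 = 3 + 0 = 3)
(b(-16, 13) + 91)*R = ((-3 - 1*13) + 91)*3 = ((-3 - 13) + 91)*3 = (-16 + 91)*3 = 75*3 = 225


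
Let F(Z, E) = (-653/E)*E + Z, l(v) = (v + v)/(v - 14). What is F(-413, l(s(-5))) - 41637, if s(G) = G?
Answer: -42703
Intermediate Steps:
l(v) = 2*v/(-14 + v) (l(v) = (2*v)/(-14 + v) = 2*v/(-14 + v))
F(Z, E) = -653 + Z
F(-413, l(s(-5))) - 41637 = (-653 - 413) - 41637 = -1066 - 41637 = -42703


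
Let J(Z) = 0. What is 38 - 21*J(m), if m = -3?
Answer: 38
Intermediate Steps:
38 - 21*J(m) = 38 - 21*0 = 38 + 0 = 38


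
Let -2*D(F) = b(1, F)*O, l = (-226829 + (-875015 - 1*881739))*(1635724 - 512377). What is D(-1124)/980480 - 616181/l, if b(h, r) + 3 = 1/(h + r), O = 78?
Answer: 29353762596066667/245348158658245327104 ≈ 0.00011964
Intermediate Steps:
b(h, r) = -3 + 1/(h + r)
l = -2228252012301 (l = (-226829 + (-875015 - 881739))*1123347 = (-226829 - 1756754)*1123347 = -1983583*1123347 = -2228252012301)
D(F) = -39*(-2 - 3*F)/(1 + F) (D(F) = -(1 - 3*1 - 3*F)/(1 + F)*78/2 = -(1 - 3 - 3*F)/(1 + F)*78/2 = -(-2 - 3*F)/(1 + F)*78/2 = -39*(-2 - 3*F)/(1 + F))
D(-1124)/980480 - 616181/l = (39*(2 + 3*(-1124))/(1 - 1124))/980480 - 616181/(-2228252012301) = (39*(2 - 3372)/(-1123))*(1/980480) - 616181*(-1/2228252012301) = (39*(-1/1123)*(-3370))*(1/980480) + 616181/2228252012301 = (131430/1123)*(1/980480) + 616181/2228252012301 = 13143/110107904 + 616181/2228252012301 = 29353762596066667/245348158658245327104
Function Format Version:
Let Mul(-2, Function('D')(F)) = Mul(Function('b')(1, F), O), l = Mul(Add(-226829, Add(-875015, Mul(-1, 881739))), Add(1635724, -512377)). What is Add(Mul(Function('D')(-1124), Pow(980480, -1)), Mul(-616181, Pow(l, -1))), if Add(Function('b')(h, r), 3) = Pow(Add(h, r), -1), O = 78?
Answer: Rational(29353762596066667, 245348158658245327104) ≈ 0.00011964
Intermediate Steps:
Function('b')(h, r) = Add(-3, Pow(Add(h, r), -1))
l = -2228252012301 (l = Mul(Add(-226829, Add(-875015, -881739)), 1123347) = Mul(Add(-226829, -1756754), 1123347) = Mul(-1983583, 1123347) = -2228252012301)
Function('D')(F) = Mul(-39, Pow(Add(1, F), -1), Add(-2, Mul(-3, F))) (Function('D')(F) = Mul(Rational(-1, 2), Mul(Mul(Pow(Add(1, F), -1), Add(1, Mul(-3, 1), Mul(-3, F))), 78)) = Mul(Rational(-1, 2), Mul(Mul(Pow(Add(1, F), -1), Add(1, -3, Mul(-3, F))), 78)) = Mul(Rational(-1, 2), Mul(Mul(Pow(Add(1, F), -1), Add(-2, Mul(-3, F))), 78)) = Mul(Rational(-1, 2), Mul(78, Pow(Add(1, F), -1), Add(-2, Mul(-3, F)))) = Mul(-39, Pow(Add(1, F), -1), Add(-2, Mul(-3, F))))
Add(Mul(Function('D')(-1124), Pow(980480, -1)), Mul(-616181, Pow(l, -1))) = Add(Mul(Mul(39, Pow(Add(1, -1124), -1), Add(2, Mul(3, -1124))), Pow(980480, -1)), Mul(-616181, Pow(-2228252012301, -1))) = Add(Mul(Mul(39, Pow(-1123, -1), Add(2, -3372)), Rational(1, 980480)), Mul(-616181, Rational(-1, 2228252012301))) = Add(Mul(Mul(39, Rational(-1, 1123), -3370), Rational(1, 980480)), Rational(616181, 2228252012301)) = Add(Mul(Rational(131430, 1123), Rational(1, 980480)), Rational(616181, 2228252012301)) = Add(Rational(13143, 110107904), Rational(616181, 2228252012301)) = Rational(29353762596066667, 245348158658245327104)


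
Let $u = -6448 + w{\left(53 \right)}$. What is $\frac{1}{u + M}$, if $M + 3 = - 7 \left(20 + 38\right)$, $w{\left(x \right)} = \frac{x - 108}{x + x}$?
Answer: $- \frac{106}{726897} \approx -0.00014583$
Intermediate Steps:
$w{\left(x \right)} = \frac{-108 + x}{2 x}$
$M = -409$ ($M = -3 - 7 \left(20 + 38\right) = -3 - 406 = -409$)
$u = - \frac{683543}{106}$ ($u = -6448 + \frac{-108 + 53}{2 \cdot 53} = -6448 + \frac{1}{2} \cdot \frac{1}{53} \left(-55\right) = -6448 - \frac{55}{106} = - \frac{683543}{106} \approx -6448.5$)
$\frac{1}{u + M} = \frac{1}{- \frac{683543}{106} - 409} = \frac{1}{- \frac{726897}{106}} = - \frac{106}{726897}$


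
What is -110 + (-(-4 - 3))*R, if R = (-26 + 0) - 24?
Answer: -460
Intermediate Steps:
R = -50 (R = -26 - 24 = -50)
-110 + (-(-4 - 3))*R = -110 - (-4 - 3)*(-50) = -110 - 1*(-7)*(-50) = -110 + 7*(-50) = -110 - 350 = -460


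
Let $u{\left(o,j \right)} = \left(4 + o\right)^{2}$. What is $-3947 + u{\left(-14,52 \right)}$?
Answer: $-3847$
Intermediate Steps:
$-3947 + u{\left(-14,52 \right)} = -3947 + \left(4 - 14\right)^{2} = -3947 + \left(-10\right)^{2} = -3947 + 100 = -3847$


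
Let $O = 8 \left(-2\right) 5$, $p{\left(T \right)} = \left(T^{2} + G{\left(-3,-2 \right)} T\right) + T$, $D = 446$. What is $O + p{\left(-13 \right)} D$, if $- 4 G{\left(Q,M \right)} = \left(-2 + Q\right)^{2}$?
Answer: $\frac{211467}{2} \approx 1.0573 \cdot 10^{5}$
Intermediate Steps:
$G{\left(Q,M \right)} = - \frac{\left(-2 + Q\right)^{2}}{4}$
$p{\left(T \right)} = T^{2} - \frac{21 T}{4}$ ($p{\left(T \right)} = \left(T^{2} + - \frac{\left(-2 - 3\right)^{2}}{4} T\right) + T = \left(T^{2} + - \frac{\left(-5\right)^{2}}{4} T\right) + T = \left(T^{2} + \left(- \frac{1}{4}\right) 25 T\right) + T = \left(T^{2} - \frac{25 T}{4}\right) + T = T^{2} - \frac{21 T}{4}$)
$O = -80$ ($O = \left(-16\right) 5 = -80$)
$O + p{\left(-13 \right)} D = -80 + \frac{1}{4} \left(-13\right) \left(-21 + 4 \left(-13\right)\right) 446 = -80 + \frac{1}{4} \left(-13\right) \left(-21 - 52\right) 446 = -80 + \frac{1}{4} \left(-13\right) \left(-73\right) 446 = -80 + \frac{949}{4} \cdot 446 = -80 + \frac{211627}{2} = \frac{211467}{2}$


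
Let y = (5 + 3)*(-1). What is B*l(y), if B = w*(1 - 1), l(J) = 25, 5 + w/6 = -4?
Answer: 0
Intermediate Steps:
y = -8 (y = 8*(-1) = -8)
w = -54 (w = -30 + 6*(-4) = -30 - 24 = -54)
B = 0 (B = -54*(1 - 1) = -54*0 = 0)
B*l(y) = 0*25 = 0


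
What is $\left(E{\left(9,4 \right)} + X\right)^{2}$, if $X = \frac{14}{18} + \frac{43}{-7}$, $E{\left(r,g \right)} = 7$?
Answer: $\frac{10609}{3969} \approx 2.673$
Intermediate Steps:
$X = - \frac{338}{63}$ ($X = 14 \cdot \frac{1}{18} + 43 \left(- \frac{1}{7}\right) = \frac{7}{9} - \frac{43}{7} = - \frac{338}{63} \approx -5.3651$)
$\left(E{\left(9,4 \right)} + X\right)^{2} = \left(7 - \frac{338}{63}\right)^{2} = \left(\frac{103}{63}\right)^{2} = \frac{10609}{3969}$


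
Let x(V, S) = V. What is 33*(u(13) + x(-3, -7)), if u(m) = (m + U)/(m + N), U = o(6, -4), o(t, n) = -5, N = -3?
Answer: -363/5 ≈ -72.600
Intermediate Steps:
U = -5
u(m) = (-5 + m)/(-3 + m) (u(m) = (m - 5)/(m - 3) = (-5 + m)/(-3 + m))
33*(u(13) + x(-3, -7)) = 33*((-5 + 13)/(-3 + 13) - 3) = 33*(8/10 - 3) = 33*((1/10)*8 - 3) = 33*(4/5 - 3) = 33*(-11/5) = -363/5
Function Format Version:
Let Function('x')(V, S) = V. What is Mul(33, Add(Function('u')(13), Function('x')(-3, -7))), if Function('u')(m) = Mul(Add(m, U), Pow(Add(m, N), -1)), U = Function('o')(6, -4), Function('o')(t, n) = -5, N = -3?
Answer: Rational(-363, 5) ≈ -72.600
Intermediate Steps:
U = -5
Function('u')(m) = Mul(Pow(Add(-3, m), -1), Add(-5, m)) (Function('u')(m) = Mul(Add(m, -5), Pow(Add(m, -3), -1)) = Mul(Add(-5, m), Pow(Add(-3, m), -1)) = Mul(Pow(Add(-3, m), -1), Add(-5, m)))
Mul(33, Add(Function('u')(13), Function('x')(-3, -7))) = Mul(33, Add(Mul(Pow(Add(-3, 13), -1), Add(-5, 13)), -3)) = Mul(33, Add(Mul(Pow(10, -1), 8), -3)) = Mul(33, Add(Mul(Rational(1, 10), 8), -3)) = Mul(33, Add(Rational(4, 5), -3)) = Mul(33, Rational(-11, 5)) = Rational(-363, 5)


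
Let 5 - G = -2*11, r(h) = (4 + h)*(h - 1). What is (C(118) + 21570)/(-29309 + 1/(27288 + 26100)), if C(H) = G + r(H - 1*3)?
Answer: -1877282244/1564748891 ≈ -1.1997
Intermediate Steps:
r(h) = (-1 + h)*(4 + h) (r(h) = (4 + h)*(-1 + h) = (-1 + h)*(4 + h))
G = 27 (G = 5 - (-2)*11 = 5 - 1*(-22) = 5 + 22 = 27)
C(H) = 14 + (-3 + H)**2 + 3*H (C(H) = 27 + (-4 + (H - 1*3)**2 + 3*(H - 1*3)) = 27 + (-4 + (H - 3)**2 + 3*(H - 3)) = 27 + (-4 + (-3 + H)**2 + 3*(-3 + H)) = 27 + (-4 + (-3 + H)**2 + (-9 + 3*H)) = 27 + (-13 + (-3 + H)**2 + 3*H) = 14 + (-3 + H)**2 + 3*H)
(C(118) + 21570)/(-29309 + 1/(27288 + 26100)) = ((23 + 118**2 - 3*118) + 21570)/(-29309 + 1/(27288 + 26100)) = ((23 + 13924 - 354) + 21570)/(-29309 + 1/53388) = (13593 + 21570)/(-29309 + 1/53388) = 35163/(-1564748891/53388) = 35163*(-53388/1564748891) = -1877282244/1564748891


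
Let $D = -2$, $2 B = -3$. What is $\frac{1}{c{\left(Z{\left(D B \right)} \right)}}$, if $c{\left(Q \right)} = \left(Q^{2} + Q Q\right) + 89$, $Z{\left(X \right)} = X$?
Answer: $\frac{1}{107} \approx 0.0093458$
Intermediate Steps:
$B = - \frac{3}{2}$ ($B = \frac{1}{2} \left(-3\right) = - \frac{3}{2} \approx -1.5$)
$c{\left(Q \right)} = 89 + 2 Q^{2}$ ($c{\left(Q \right)} = \left(Q^{2} + Q^{2}\right) + 89 = 2 Q^{2} + 89 = 89 + 2 Q^{2}$)
$\frac{1}{c{\left(Z{\left(D B \right)} \right)}} = \frac{1}{89 + 2 \left(\left(-2\right) \left(- \frac{3}{2}\right)\right)^{2}} = \frac{1}{89 + 2 \cdot 3^{2}} = \frac{1}{89 + 2 \cdot 9} = \frac{1}{89 + 18} = \frac{1}{107}$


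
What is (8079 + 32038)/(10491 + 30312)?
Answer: 5731/5829 ≈ 0.98319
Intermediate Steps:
(8079 + 32038)/(10491 + 30312) = 40117/40803 = 40117*(1/40803) = 5731/5829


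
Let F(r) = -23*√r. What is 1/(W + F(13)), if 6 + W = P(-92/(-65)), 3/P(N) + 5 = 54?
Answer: 14259/16426996 - 55223*√13/16426996 ≈ -0.011253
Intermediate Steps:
P(N) = 3/49 (P(N) = 3/(-5 + 54) = 3/49)
W = -291/49 (W = -6 + 3/49 = -291/49 ≈ -5.9388)
1/(W + F(13)) = 1/(-291/49 - 23*√13)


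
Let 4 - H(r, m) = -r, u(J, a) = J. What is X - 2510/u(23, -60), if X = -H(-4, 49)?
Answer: -2510/23 ≈ -109.13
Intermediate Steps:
H(r, m) = 4 + r (H(r, m) = 4 - (-1)*r = 4 + r)
X = 0 (X = -(4 - 4) = -1*0 = 0)
X - 2510/u(23, -60) = 0 - 2510/23 = -2510/23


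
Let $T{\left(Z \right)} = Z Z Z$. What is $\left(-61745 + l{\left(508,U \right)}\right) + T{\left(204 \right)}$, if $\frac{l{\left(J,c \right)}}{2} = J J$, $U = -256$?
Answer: $8944047$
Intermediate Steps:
$l{\left(J,c \right)} = 2 J^{2}$ ($l{\left(J,c \right)} = 2 J J = 2 J^{2}$)
$T{\left(Z \right)} = Z^{3}$ ($T{\left(Z \right)} = Z^{2} Z = Z^{3}$)
$\left(-61745 + l{\left(508,U \right)}\right) + T{\left(204 \right)} = \left(-61745 + 2 \cdot 508^{2}\right) + 204^{3} = \left(-61745 + 2 \cdot 258064\right) + 8489664 = \left(-61745 + 516128\right) + 8489664 = 454383 + 8489664 = 8944047$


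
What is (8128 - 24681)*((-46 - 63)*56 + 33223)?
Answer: -448900807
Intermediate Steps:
(8128 - 24681)*((-46 - 63)*56 + 33223) = -16553*(-109*56 + 33223) = -16553*(-6104 + 33223) = -16553*27119 = -448900807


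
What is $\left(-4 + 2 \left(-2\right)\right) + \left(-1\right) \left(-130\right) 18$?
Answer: $2332$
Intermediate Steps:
$\left(-4 + 2 \left(-2\right)\right) + \left(-1\right) \left(-130\right) 18 = \left(-4 - 4\right) + 130 \cdot 18 = -8 + 2340 = 2332$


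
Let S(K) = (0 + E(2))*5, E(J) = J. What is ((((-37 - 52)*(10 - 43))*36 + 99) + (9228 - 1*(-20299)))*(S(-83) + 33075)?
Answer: 4478319430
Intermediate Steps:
S(K) = 10 (S(K) = (0 + 2)*5 = 2*5 = 10)
((((-37 - 52)*(10 - 43))*36 + 99) + (9228 - 1*(-20299)))*(S(-83) + 33075) = ((((-37 - 52)*(10 - 43))*36 + 99) + (9228 - 1*(-20299)))*(10 + 33075) = ((-89*(-33)*36 + 99) + (9228 + 20299))*33085 = ((2937*36 + 99) + 29527)*33085 = ((105732 + 99) + 29527)*33085 = (105831 + 29527)*33085 = 135358*33085 = 4478319430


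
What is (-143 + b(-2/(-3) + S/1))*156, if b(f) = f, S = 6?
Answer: -21268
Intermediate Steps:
(-143 + b(-2/(-3) + S/1))*156 = (-143 + (-2/(-3) + 6/1))*156 = (-143 + (-2*(-⅓) + 6*1))*156 = (-143 + (⅔ + 6))*156 = (-143 + 20/3)*156 = -409/3*156 = -21268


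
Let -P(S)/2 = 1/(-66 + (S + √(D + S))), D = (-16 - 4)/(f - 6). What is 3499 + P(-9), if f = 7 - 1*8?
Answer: 68962316/19709 + I*√301/19709 ≈ 3499.0 + 0.00088028*I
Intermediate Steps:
f = -1 (f = 7 - 8 = -1)
D = 20/7 (D = (-16 - 4)/(-1 - 6) = -20/(-7) = -20*(-⅐) = 20/7 ≈ 2.8571)
P(S) = -2/(-66 + S + √(20/7 + S)) (P(S) = -2/(-66 + (S + √(20/7 + S))) = -2/(-66 + S + √(20/7 + S)))
3499 + P(-9) = 3499 - 14/(-462 + 7*(-9) + √7*√(20 + 7*(-9))) = 3499 - 14/(-462 - 63 + √7*√(20 - 63)) = 3499 - 14/(-462 - 63 + √7*√(-43)) = 3499 - 14/(-462 - 63 + √7*(I*√43)) = 3499 - 14/(-462 - 63 + I*√301) = 3499 - 14/(-525 + I*√301)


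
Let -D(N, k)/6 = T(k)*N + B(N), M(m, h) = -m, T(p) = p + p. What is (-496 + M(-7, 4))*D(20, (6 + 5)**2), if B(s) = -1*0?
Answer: 14200560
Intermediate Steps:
T(p) = 2*p
B(s) = 0
D(N, k) = -12*N*k (D(N, k) = -6*((2*k)*N + 0) = -6*(2*N*k + 0) = -12*N*k)
(-496 + M(-7, 4))*D(20, (6 + 5)**2) = (-496 - 1*(-7))*(-12*20*(6 + 5)**2) = (-496 + 7)*(-12*20*11**2) = -(-5868)*20*121 = -489*(-29040) = 14200560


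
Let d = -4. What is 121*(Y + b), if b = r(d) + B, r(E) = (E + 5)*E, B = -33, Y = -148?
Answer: -22385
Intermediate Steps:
r(E) = E*(5 + E) (r(E) = (5 + E)*E = E*(5 + E))
b = -37 (b = -4*(5 - 4) - 33 = -4*1 - 33 = -4 - 33 = -37)
121*(Y + b) = 121*(-148 - 37) = 121*(-185) = -22385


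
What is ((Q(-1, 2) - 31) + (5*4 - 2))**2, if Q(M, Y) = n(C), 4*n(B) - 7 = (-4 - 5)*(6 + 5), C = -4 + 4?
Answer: 1296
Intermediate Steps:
C = 0
n(B) = -23 (n(B) = 7/4 + ((-4 - 5)*(6 + 5))/4 = 7/4 + (-9*11)/4 = 7/4 + (1/4)*(-99) = 7/4 - 99/4 = -23)
Q(M, Y) = -23
((Q(-1, 2) - 31) + (5*4 - 2))**2 = ((-23 - 31) + (5*4 - 2))**2 = (-54 + (20 - 2))**2 = (-54 + 18)**2 = (-36)**2 = 1296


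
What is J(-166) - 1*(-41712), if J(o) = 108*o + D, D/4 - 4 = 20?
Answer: 23880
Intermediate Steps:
D = 96 (D = 16 + 4*20 = 16 + 80 = 96)
J(o) = 96 + 108*o (J(o) = 108*o + 96 = 96 + 108*o)
J(-166) - 1*(-41712) = (96 + 108*(-166)) - 1*(-41712) = (96 - 17928) + 41712 = -17832 + 41712 = 23880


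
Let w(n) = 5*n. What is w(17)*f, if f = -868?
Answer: -73780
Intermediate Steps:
w(17)*f = (5*17)*(-868) = 85*(-868) = -73780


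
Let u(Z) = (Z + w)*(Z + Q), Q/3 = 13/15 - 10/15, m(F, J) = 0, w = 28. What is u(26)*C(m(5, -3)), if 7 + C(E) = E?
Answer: -50274/5 ≈ -10055.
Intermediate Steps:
C(E) = -7 + E
Q = 3/5 (Q = 3*(13/15 - 10/15) = 3*(13*(1/15) - 10*1/15) = 3*(13/15 - 2/3) = 3*(1/5) = 3/5 ≈ 0.60000)
u(Z) = (28 + Z)*(3/5 + Z) (u(Z) = (Z + 28)*(Z + 3/5) = (28 + Z)*(3/5 + Z))
u(26)*C(m(5, -3)) = (84/5 + 26**2 + (143/5)*26)*(-7 + 0) = (84/5 + 676 + 3718/5)*(-7) = (7182/5)*(-7) = -50274/5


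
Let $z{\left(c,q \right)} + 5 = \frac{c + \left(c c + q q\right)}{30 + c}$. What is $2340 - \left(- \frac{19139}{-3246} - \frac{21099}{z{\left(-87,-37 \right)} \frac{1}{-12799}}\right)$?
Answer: $\frac{25016844306179}{14827728} \approx 1.6872 \cdot 10^{6}$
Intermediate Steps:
$z{\left(c,q \right)} = -5 + \frac{c + c^{2} + q^{2}}{30 + c}$ ($z{\left(c,q \right)} = -5 + \frac{c + \left(c c + q q\right)}{30 + c} = -5 + \frac{c + \left(c^{2} + q^{2}\right)}{30 + c} = -5 + \frac{c + c^{2} + q^{2}}{30 + c}$)
$2340 - \left(- \frac{19139}{-3246} - \frac{21099}{z{\left(-87,-37 \right)} \frac{1}{-12799}}\right) = 2340 - \left(- \frac{19139}{-3246} - \frac{21099}{\frac{-150 + \left(-87\right)^{2} + \left(-37\right)^{2} - -348}{30 - 87} \frac{1}{-12799}}\right) = 2340 - \left(\left(-19139\right) \left(- \frac{1}{3246}\right) - \frac{21099}{\frac{-150 + 7569 + 1369 + 348}{-57} \left(- \frac{1}{12799}\right)}\right) = 2340 - \left(\frac{19139}{3246} - \frac{21099}{\left(- \frac{1}{57}\right) 9136 \left(- \frac{1}{12799}\right)}\right) = 2340 - \left(\frac{19139}{3246} - \frac{21099}{\left(- \frac{9136}{57}\right) \left(- \frac{1}{12799}\right)}\right) = 2340 - \left(\frac{19139}{3246} - \frac{21099}{\frac{9136}{729543}}\right) = 2340 - \left(\frac{19139}{3246} - \frac{15392627757}{9136}\right) = 2340 - - \frac{24982147422659}{14827728} = 2340 + \frac{24982147422659}{14827728} = \frac{25016844306179}{14827728}$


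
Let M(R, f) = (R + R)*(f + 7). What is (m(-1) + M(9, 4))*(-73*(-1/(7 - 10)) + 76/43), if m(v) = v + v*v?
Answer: -192126/43 ≈ -4468.0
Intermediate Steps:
M(R, f) = 2*R*(7 + f) (M(R, f) = (2*R)*(7 + f) = 2*R*(7 + f))
m(v) = v + v²
(m(-1) + M(9, 4))*(-73*(-1/(7 - 10)) + 76/43) = (-(1 - 1) + 2*9*(7 + 4))*(-73*(-1/(7 - 10)) + 76/43) = (-1*0 + 2*9*11)*(-73/((-1*(-3))) + 76*(1/43)) = (0 + 198)*(-73/3 + 76/43) = 198*(-73*⅓ + 76/43) = 198*(-73/3 + 76/43) = 198*(-2911/129) = -192126/43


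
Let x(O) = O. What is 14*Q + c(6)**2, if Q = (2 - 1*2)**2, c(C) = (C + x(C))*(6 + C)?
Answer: 20736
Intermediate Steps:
c(C) = 2*C*(6 + C) (c(C) = (C + C)*(6 + C) = (2*C)*(6 + C) = 2*C*(6 + C))
Q = 0 (Q = (2 - 2)**2 = 0**2 = 0)
14*Q + c(6)**2 = 14*0 + (2*6*(6 + 6))**2 = 0 + (2*6*12)**2 = 0 + 144**2 = 0 + 20736 = 20736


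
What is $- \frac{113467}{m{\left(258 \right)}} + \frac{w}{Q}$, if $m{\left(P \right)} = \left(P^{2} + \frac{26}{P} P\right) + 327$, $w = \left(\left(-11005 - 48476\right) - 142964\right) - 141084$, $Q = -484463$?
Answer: $- \frac{31982633128}{32418810571} \approx -0.98655$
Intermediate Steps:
$w = -343529$ ($w = \left(-59481 - 142964\right) - 141084 = -202445 - 141084 = -343529$)
$m{\left(P \right)} = 353 + P^{2}$ ($m{\left(P \right)} = \left(P^{2} + 26\right) + 327 = \left(26 + P^{2}\right) + 327 = 353 + P^{2}$)
$- \frac{113467}{m{\left(258 \right)}} + \frac{w}{Q} = - \frac{113467}{353 + 258^{2}} - \frac{343529}{-484463} = - \frac{113467}{353 + 66564} - - \frac{343529}{484463} = - \frac{113467}{66917} + \frac{343529}{484463} = - \frac{31982633128}{32418810571}$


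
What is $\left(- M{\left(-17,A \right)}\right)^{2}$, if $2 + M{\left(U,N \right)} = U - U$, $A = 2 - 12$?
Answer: $4$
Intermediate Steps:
$A = -10$ ($A = 2 - 12 = -10$)
$M{\left(U,N \right)} = -2$ ($M{\left(U,N \right)} = -2 + \left(U - U\right) = -2 + 0 = -2$)
$\left(- M{\left(-17,A \right)}\right)^{2} = \left(\left(-1\right) \left(-2\right)\right)^{2} = 2^{2} = 4$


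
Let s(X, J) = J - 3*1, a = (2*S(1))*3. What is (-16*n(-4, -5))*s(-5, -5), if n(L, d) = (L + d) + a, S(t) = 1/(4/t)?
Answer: -960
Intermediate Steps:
S(t) = t/4
a = 3/2 (a = (2*((1/4)*1))*3 = (2*(1/4))*3 = (1/2)*3 = 3/2 ≈ 1.5000)
n(L, d) = 3/2 + L + d (n(L, d) = (L + d) + 3/2 = 3/2 + L + d)
s(X, J) = -3 + J (s(X, J) = J - 3 = -3 + J)
(-16*n(-4, -5))*s(-5, -5) = (-16*(3/2 - 4 - 5))*(-3 - 5) = -16*(-15/2)*(-8) = 120*(-8) = -960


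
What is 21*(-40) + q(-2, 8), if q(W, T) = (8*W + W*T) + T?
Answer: -864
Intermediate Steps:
q(W, T) = T + 8*W + T*W (q(W, T) = (8*W + T*W) + T = T + 8*W + T*W)
21*(-40) + q(-2, 8) = 21*(-40) + (8 + 8*(-2) + 8*(-2)) = -840 + (8 - 16 - 16) = -840 - 24 = -864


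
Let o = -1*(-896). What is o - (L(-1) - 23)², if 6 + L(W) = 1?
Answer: 112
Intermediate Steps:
L(W) = -5 (L(W) = -6 + 1 = -5)
o = 896
o - (L(-1) - 23)² = 896 - (-5 - 23)² = 896 - 1*(-28)² = 896 - 1*784 = 896 - 784 = 112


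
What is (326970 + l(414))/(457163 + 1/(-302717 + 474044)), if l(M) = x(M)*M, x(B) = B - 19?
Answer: 42017946750/39162182651 ≈ 1.0729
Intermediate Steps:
x(B) = -19 + B
l(M) = M*(-19 + M) (l(M) = (-19 + M)*M = M*(-19 + M))
(326970 + l(414))/(457163 + 1/(-302717 + 474044)) = (326970 + 414*(-19 + 414))/(457163 + 1/(-302717 + 474044)) = (326970 + 414*395)/(457163 + 1/171327) = (326970 + 163530)/(457163 + 1/171327) = 490500/(78324365302/171327) = 490500*(171327/78324365302) = 42017946750/39162182651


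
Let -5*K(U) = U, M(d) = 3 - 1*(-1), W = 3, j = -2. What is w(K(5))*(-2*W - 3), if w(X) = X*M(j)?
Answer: 36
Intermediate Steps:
M(d) = 4 (M(d) = 3 + 1 = 4)
K(U) = -U/5
w(X) = 4*X (w(X) = X*4 = 4*X)
w(K(5))*(-2*W - 3) = (4*(-1/5*5))*(-2*3 - 3) = (4*(-1))*(-6 - 3) = -4*(-9) = 36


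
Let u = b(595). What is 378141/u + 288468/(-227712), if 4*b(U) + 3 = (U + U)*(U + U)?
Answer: -5339141319/26871856672 ≈ -0.19869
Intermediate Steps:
b(U) = -¾ + U² (b(U) = -¾ + ((U + U)*(U + U))/4 = -¾ + ((2*U)*(2*U))/4 = -¾ + (4*U²)/4 = -¾ + U²)
u = 1416097/4 (u = -¾ + 595² = -¾ + 354025 = 1416097/4 ≈ 3.5402e+5)
378141/u + 288468/(-227712) = 378141/(1416097/4) + 288468/(-227712) = 378141*(4/1416097) + 288468*(-1/227712) = 1512564/1416097 - 24039/18976 = -5339141319/26871856672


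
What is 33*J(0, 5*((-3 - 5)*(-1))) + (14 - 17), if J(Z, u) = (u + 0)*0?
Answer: -3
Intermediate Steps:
J(Z, u) = 0 (J(Z, u) = u*0 = 0)
33*J(0, 5*((-3 - 5)*(-1))) + (14 - 17) = 33*0 + (14 - 17) = 0 - 3 = -3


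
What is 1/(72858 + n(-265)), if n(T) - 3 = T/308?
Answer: 308/22440923 ≈ 1.3725e-5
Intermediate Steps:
n(T) = 3 + T/308
1/(72858 + n(-265)) = 1/(72858 + (3 + (1/308)*(-265))) = 1/(72858 + (3 - 265/308)) = 1/(72858 + 659/308) = 1/(22440923/308) = 308/22440923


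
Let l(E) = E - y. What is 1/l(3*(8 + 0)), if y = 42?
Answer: -1/18 ≈ -0.055556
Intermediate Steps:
l(E) = -42 + E (l(E) = E - 1*42 = E - 42 = -42 + E)
1/l(3*(8 + 0)) = 1/(-42 + 3*(8 + 0)) = 1/(-42 + 3*8) = 1/(-42 + 24) = 1/(-18) = -1/18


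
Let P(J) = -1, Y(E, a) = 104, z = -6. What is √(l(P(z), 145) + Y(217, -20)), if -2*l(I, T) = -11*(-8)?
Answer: 2*√15 ≈ 7.7460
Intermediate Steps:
l(I, T) = -44 (l(I, T) = -(-11)*(-8)/2 = -½*88 = -44)
√(l(P(z), 145) + Y(217, -20)) = √(-44 + 104) = √60 = 2*√15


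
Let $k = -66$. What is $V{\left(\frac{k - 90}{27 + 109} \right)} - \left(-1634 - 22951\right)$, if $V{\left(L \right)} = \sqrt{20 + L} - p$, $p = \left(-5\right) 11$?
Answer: $24640 + \frac{\sqrt{21794}}{34} \approx 24644.0$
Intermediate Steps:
$p = -55$
$V{\left(L \right)} = 55 + \sqrt{20 + L}$ ($V{\left(L \right)} = \sqrt{20 + L} - -55 = \sqrt{20 + L} + 55 = 55 + \sqrt{20 + L}$)
$V{\left(\frac{k - 90}{27 + 109} \right)} - \left(-1634 - 22951\right) = \left(55 + \sqrt{20 + \frac{-66 - 90}{27 + 109}}\right) - \left(-1634 - 22951\right) = \left(55 + \sqrt{20 - \frac{156}{136}}\right) - \left(-1634 - 22951\right) = \left(55 + \sqrt{20 - \frac{39}{34}}\right) - -24585 = \left(55 + \sqrt{20 - \frac{39}{34}}\right) + 24585 = \left(55 + \sqrt{\frac{641}{34}}\right) + 24585 = \left(55 + \frac{\sqrt{21794}}{34}\right) + 24585 = 24640 + \frac{\sqrt{21794}}{34}$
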